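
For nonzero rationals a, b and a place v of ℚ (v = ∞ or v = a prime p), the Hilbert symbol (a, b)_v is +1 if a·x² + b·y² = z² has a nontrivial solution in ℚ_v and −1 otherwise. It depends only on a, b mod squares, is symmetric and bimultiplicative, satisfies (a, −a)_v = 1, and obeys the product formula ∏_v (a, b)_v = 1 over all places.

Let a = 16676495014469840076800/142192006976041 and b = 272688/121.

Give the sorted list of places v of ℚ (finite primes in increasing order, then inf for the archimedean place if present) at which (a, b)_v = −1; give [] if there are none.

[2, 3]

(a, b) ≡ (23, 17043) mod (ℚ^×)²; places V = {2, 3, 5, 7, 11, 13, 17, 19, 23, 31, ∞}.
(a,b)_7: α=2, u≡1; β=0, v≡5 (mod 7); (1|7)=+1, (5|7)=-1; sign (−1)^0·+1^0·-1^2 = +1.
(a,b)_17: α=-4, u≡3; β=0, v≡4 (mod 17); (3|17)=-1, (4|17)=+1; sign (−1)^0·-1^0·+1^-4 = +1.
(a,b)_∞: sgn(23)=+, sgn(17043)=+, so +1.
(a,b)_2: α=16, β=4; u≡7, v≡3 (mod 8); ε(u)ε(v)=1·1, αω(v)=16·1, βω(u)=4·0; sum ≡ 1  ⇒  -1.
(a,b)_31: α=-2, u≡11; β=0, v≡27 (mod 31); (11|31)=-1, (27|31)=-1; sign (−1)^0·-1^0·-1^-2 = +1.
(a,b)_13: α=2, u≡9; β=1, v≡5 (mod 13); (9|13)=+1, (5|13)=-1; sign (−1)^0·+1^1·-1^2 = +1.
(a,b)_11: α=-6, u≡3; β=-2, v≡9 (mod 11); (3|11)=+1, (9|11)=+1; sign (−1)^0·+1^-2·+1^-6 = +1.
(a,b)_19: α=2, u≡6; β=1, v≡1 (mod 19); (6|19)=+1, (1|19)=+1; sign (−1)^0·+1^1·+1^2 = +1.
(a,b)_5: α=2, u≡2; β=0, v≡3 (mod 5); (2|5)=-1, (3|5)=-1; sign (−1)^0·-1^0·-1^2 = +1.
(a,b)_23: α=7, u≡13; β=1, v≡21 (mod 23); (13|23)=+1, (21|23)=-1; sign (−1)^1·+1^1·-1^7 = +1.
(a,b)_3: α=0, u≡2; β=1, v≡2 (mod 3); (2|3)=-1, (2|3)=-1; sign (−1)^0·-1^1·-1^0 = -1.
Ram(23, 17043) = {2, 3}; no ℚ_2-point on the conic.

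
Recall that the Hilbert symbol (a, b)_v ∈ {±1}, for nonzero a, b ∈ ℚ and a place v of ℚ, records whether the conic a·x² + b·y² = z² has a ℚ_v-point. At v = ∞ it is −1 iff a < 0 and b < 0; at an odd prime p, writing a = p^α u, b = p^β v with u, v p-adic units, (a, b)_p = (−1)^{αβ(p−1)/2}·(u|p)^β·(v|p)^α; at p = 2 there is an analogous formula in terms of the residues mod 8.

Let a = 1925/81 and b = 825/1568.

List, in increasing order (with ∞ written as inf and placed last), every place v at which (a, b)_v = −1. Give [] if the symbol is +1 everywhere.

Mod squares: a ≡ 77, b ≡ 66. Check v ∈ {∞, 2, 3, 5, 7, 11}.
v=7: a=7^1·(≡4), b=7^-2·(≡5) mod 7; (4|7)=+1, (5|7)=-1; (−1)^{1·-2·3}·(+1)^-2·(-1)^1 = -1.
v=3: a=3^-4·(≡2), b=3^1·(≡1) mod 3; (2|3)=-1, (1|3)=+1; (−1)^{-4·1·1}·(-1)^1·(+1)^-4 = -1.
v=5: a=5^2·(≡2), b=5^2·(≡1) mod 5; (2|5)=-1, (1|5)=+1; (−1)^{2·2·2}·(-1)^2·(+1)^2 = +1.
v=∞: 77 > 0 and 66 > 0  ⇒  (a,b)_∞ = +1.
v=2: v_2(a)=0, v_2(b)=-5; units ≡ 5, 1 (mod 8); ε·ε+αω+βω = 0·0+0·0+-5·1 ≡ 1  ⇒  (a,b)_2 = -1.
v=11: a=11^1·(≡8), b=11^1·(≡7) mod 11; (8|11)=-1, (7|11)=-1; (−1)^{1·1·5}·(-1)^1·(-1)^1 = -1.
Ram(77, 66) = {2, 3, 7, 11}; no ℚ_2-point on the conic.

[2, 3, 7, 11]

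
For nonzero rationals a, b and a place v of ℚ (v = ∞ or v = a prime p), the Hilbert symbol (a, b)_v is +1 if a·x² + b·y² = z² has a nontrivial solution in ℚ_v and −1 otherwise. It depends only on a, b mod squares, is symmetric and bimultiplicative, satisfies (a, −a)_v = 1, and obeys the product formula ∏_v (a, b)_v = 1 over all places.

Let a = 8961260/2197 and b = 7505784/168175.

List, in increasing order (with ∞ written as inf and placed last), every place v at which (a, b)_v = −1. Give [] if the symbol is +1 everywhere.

[5, 13]

(a, b) ≡ (455, 2002) mod (ℚ^×)²; places V = {2, 3, 5, 7, 11, 13, 23, 31, ∞}.
(a,b)_13: α=-3, u≡9; β=1, v≡11 (mod 13); (9|13)=+1, (11|13)=-1; sign (−1)^0·+1^1·-1^-3 = -1.
(a,b)_11: α=2, u≡1; β=1, v≡2 (mod 11); (1|11)=+1, (2|11)=-1; sign (−1)^0·+1^1·-1^2 = +1.
(a,b)_7: α=1, u≡1; β=-1, v≡6 (mod 7); (1|7)=+1, (6|7)=-1; sign (−1)^1·+1^-1·-1^1 = +1.
(a,b)_∞: sgn(455)=+, sgn(2002)=+, so +1.
(a,b)_2: α=2, β=3; u≡7, v≡1 (mod 8); ε(u)ε(v)=1·0, αω(v)=2·0, βω(u)=3·0; sum ≡ 0  ⇒  +1.
(a,b)_5: α=1, u≡1; β=-2, v≡2 (mod 5); (1|5)=+1, (2|5)=-1; sign (−1)^0·+1^-2·-1^1 = -1.
(a,b)_3: α=0, u≡2; β=8, v≡1 (mod 3); (2|3)=-1, (1|3)=+1; sign (−1)^0·-1^8·+1^0 = +1.
(a,b)_23: α=2, u≡1; β=0, v≡13 (mod 23); (1|23)=+1, (13|23)=+1; sign (−1)^0·+1^0·+1^2 = +1.
(a,b)_31: α=0, u≡24; β=-2, v≡28 (mod 31); (24|31)=-1, (28|31)=+1; sign (−1)^0·-1^-2·+1^0 = +1.
(455, 2002 / ℚ) ramifies at {5, 13}: a division algebra.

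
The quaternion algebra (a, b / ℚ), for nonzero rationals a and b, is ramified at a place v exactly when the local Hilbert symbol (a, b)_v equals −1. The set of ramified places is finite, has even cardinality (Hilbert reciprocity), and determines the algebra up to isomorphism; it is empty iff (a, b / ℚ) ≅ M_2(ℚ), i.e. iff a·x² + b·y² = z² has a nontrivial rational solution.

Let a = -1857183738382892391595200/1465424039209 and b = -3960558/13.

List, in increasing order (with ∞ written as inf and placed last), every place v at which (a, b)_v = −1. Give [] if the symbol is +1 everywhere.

(a, b) ≡ (-3, -3094) mod (ℚ^×)²; places V = {2, 3, 5, 7, 11, 13, 17, 19, 29, 43, ∞}.
(a,b)_29: α=-2, u≡10; β=0, v≡9 (mod 29); (10|29)=-1, (9|29)=+1; sign (−1)^0·-1^0·+1^-2 = +1.
(a,b)_17: α=2, u≡5; β=1, v≡10 (mod 17); (5|17)=-1, (10|17)=-1; sign (−1)^0·-1^1·-1^2 = -1.
(a,b)_∞: sgn(-3)=−, sgn(-3094)=−, so -1.
(a,b)_2: α=6, β=1; u≡5, v≡5 (mod 8); ε(u)ε(v)=0·0, αω(v)=6·1, βω(u)=1·1; sum ≡ 1  ⇒  -1.
(a,b)_5: α=2, u≡3; β=0, v≡4 (mod 5); (3|5)=-1, (4|5)=+1; sign (−1)^0·-1^0·+1^2 = +1.
(a,b)_11: α=2, u≡10; β=0, v≡7 (mod 11); (10|11)=-1, (7|11)=-1; sign (−1)^0·-1^0·-1^2 = +1.
(a,b)_13: α=-6, u≡12; β=-1, v≡9 (mod 13); (12|13)=+1, (9|13)=+1; sign (−1)^0·+1^-1·+1^-6 = +1.
(a,b)_19: α=-2, u≡16; β=0, v≡14 (mod 19); (16|19)=+1, (14|19)=-1; sign (−1)^0·+1^0·-1^-2 = +1.
(a,b)_7: α=4, u≡2; β=1, v≡5 (mod 7); (2|7)=+1, (5|7)=-1; sign (−1)^0·+1^1·-1^4 = +1.
(a,b)_3: α=7, u≡2; β=2, v≡2 (mod 3); (2|3)=-1, (2|3)=-1; sign (−1)^0·-1^2·-1^7 = -1.
(a,b)_43: α=6, u≡21; β=2, v≡37 (mod 43); (21|43)=+1, (37|43)=-1; sign (−1)^0·+1^2·-1^6 = +1.
(-3, -3094 / ℚ) ramifies at {2, 3, 17, ∞}: a division algebra.

[2, 3, 17, inf]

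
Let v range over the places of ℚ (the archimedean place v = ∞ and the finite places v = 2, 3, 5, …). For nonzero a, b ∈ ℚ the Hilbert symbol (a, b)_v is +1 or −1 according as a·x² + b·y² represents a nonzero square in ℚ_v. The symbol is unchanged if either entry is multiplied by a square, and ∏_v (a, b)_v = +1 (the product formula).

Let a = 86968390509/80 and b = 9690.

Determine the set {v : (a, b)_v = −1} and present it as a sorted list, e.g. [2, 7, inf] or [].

(a, b) ≡ (6545, 9690) mod (ℚ^×)²; places V = {2, 3, 5, 7, 11, 13, 17, 19, ∞}.
(a,b)_7: α=1, u≡1; β=0, v≡2 (mod 7); (1|7)=+1, (2|7)=+1; sign (−1)^0·+1^0·+1^1 = +1.
(a,b)_3: α=2, u≡2; β=1, v≡2 (mod 3); (2|3)=-1, (2|3)=-1; sign (−1)^0·-1^1·-1^2 = -1.
(a,b)_19: α=2, u≡6; β=1, v≡16 (mod 19); (6|19)=+1, (16|19)=+1; sign (−1)^0·+1^1·+1^2 = +1.
(a,b)_11: α=3, u≡4; β=0, v≡10 (mod 11); (4|11)=+1, (10|11)=-1; sign (−1)^0·+1^0·-1^3 = -1.
(a,b)_∞: sgn(6545)=+, sgn(9690)=+, so +1.
(a,b)_2: α=-4, β=1; u≡1, v≡5 (mod 8); ε(u)ε(v)=0·0, αω(v)=-4·1, βω(u)=1·0; sum ≡ 0  ⇒  +1.
(a,b)_5: α=-1, u≡4; β=1, v≡3 (mod 5); (4|5)=+1, (3|5)=-1; sign (−1)^0·+1^1·-1^-1 = -1.
(a,b)_13: α=2, u≡8; β=0, v≡5 (mod 13); (8|13)=-1, (5|13)=-1; sign (−1)^0·-1^0·-1^2 = +1.
(a,b)_17: α=1, u≡14; β=1, v≡9 (mod 17); (14|17)=-1, (9|17)=+1; sign (−1)^0·-1^1·+1^1 = -1.
Ram(6545, 9690) = {3, 5, 11, 17}; no ℚ_3-point on the conic.

[3, 5, 11, 17]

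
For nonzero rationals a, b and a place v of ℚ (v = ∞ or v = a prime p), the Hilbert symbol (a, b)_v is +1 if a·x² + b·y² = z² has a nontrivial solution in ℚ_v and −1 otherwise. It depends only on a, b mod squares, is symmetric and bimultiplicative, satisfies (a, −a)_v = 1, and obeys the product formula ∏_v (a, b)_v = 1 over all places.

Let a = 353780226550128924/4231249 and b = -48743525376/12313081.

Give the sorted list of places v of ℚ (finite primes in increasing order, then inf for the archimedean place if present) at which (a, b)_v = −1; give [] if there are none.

Mod squares: a ≡ 4991, b ≡ -299. Check v ∈ {∞, 2, 3, 7, 11, 13, 17, 19, 23, 29, 31}.
v=∞: 4991 > 0 and -299 < 0  ⇒  (a,b)_∞ = +1.
v=31: a=31^1·(≡11), b=31^0·(≡29) mod 31; (11|31)=-1, (29|31)=-1; (−1)^{1·0·15}·(-1)^0·(-1)^1 = -1.
v=23: a=23^3·(≡15), b=23^1·(≡17) mod 23; (15|23)=-1, (17|23)=-1; (−1)^{3·1·11}·(-1)^1·(-1)^3 = -1.
v=13: a=13^4·(≡1), b=13^1·(≡12) mod 13; (1|13)=+1, (12|13)=+1; (−1)^{4·1·6}·(+1)^1·(+1)^4 = +1.
v=2: v_2(a)=2, v_2(b)=10; units ≡ 7, 5 (mod 8); ε·ε+αω+βω = 1·0+2·1+10·0 ≡ 0  ⇒  (a,b)_2 = +1.
v=29: a=29^0·(≡10), b=29^-2·(≡28) mod 29; (10|29)=-1, (28|29)=+1; (−1)^{0·-2·14}·(-1)^-2·(+1)^0 = +1.
v=7: a=7^1·(≡6), b=7^2·(≡1) mod 7; (6|7)=-1, (1|7)=+1; (−1)^{1·2·3}·(-1)^2·(+1)^1 = +1.
v=17: a=17^-2·(≡7), b=17^0·(≡5) mod 17; (7|17)=-1, (5|17)=-1; (−1)^{-2·0·8}·(-1)^0·(-1)^-2 = +1.
v=19: a=19^4·(≡14), b=19^2·(≡1) mod 19; (14|19)=-1, (1|19)=+1; (−1)^{4·2·9}·(-1)^2·(+1)^4 = +1.
v=11: a=11^-4·(≡6), b=11^-4·(≡3) mod 11; (6|11)=-1, (3|11)=+1; (−1)^{-4·-4·5}·(-1)^-4·(+1)^-4 = +1.
v=3: a=3^2·(≡2), b=3^2·(≡1) mod 3; (2|3)=-1, (1|3)=+1; (−1)^{2·2·1}·(-1)^2·(+1)^2 = +1.
Ram(4991, -299) = {23, 31}; no ℚ_23-point on the conic.

[23, 31]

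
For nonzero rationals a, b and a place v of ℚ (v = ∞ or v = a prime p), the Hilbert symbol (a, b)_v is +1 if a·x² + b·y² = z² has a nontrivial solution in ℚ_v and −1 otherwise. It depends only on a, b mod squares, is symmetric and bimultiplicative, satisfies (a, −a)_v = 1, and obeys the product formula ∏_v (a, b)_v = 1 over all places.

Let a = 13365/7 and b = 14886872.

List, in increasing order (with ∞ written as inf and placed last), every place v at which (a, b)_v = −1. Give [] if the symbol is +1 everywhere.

[3, 5, 11, 13]

Mod squares: a ≡ 1155, b ≡ 182. Check v ∈ {∞, 2, 3, 5, 7, 11, 13}.
v=2: v_2(a)=0, v_2(b)=3; units ≡ 3, 3 (mod 8); ε·ε+αω+βω = 1·1+0·1+3·1 ≡ 0  ⇒  (a,b)_2 = +1.
v=7: a=7^-1·(≡2), b=7^1·(≡5) mod 7; (2|7)=+1, (5|7)=-1; (−1)^{-1·1·3}·(+1)^1·(-1)^-1 = +1.
v=∞: 1155 > 0 and 182 > 0  ⇒  (a,b)_∞ = +1.
v=13: a=13^0·(≡2), b=13^3·(≡3) mod 13; (2|13)=-1, (3|13)=+1; (−1)^{0·3·6}·(-1)^3·(+1)^0 = -1.
v=5: a=5^1·(≡4), b=5^0·(≡2) mod 5; (4|5)=+1, (2|5)=-1; (−1)^{1·0·2}·(+1)^0·(-1)^1 = -1.
v=3: a=3^5·(≡1), b=3^0·(≡2) mod 3; (1|3)=+1, (2|3)=-1; (−1)^{5·0·1}·(+1)^0·(-1)^5 = -1.
v=11: a=11^1·(≡7), b=11^2·(≡8) mod 11; (7|11)=-1, (8|11)=-1; (−1)^{1·2·5}·(-1)^2·(-1)^1 = -1.
|Ram(1155, 182)| = 4, even; anisotropic at {3, 5, 11, 13}.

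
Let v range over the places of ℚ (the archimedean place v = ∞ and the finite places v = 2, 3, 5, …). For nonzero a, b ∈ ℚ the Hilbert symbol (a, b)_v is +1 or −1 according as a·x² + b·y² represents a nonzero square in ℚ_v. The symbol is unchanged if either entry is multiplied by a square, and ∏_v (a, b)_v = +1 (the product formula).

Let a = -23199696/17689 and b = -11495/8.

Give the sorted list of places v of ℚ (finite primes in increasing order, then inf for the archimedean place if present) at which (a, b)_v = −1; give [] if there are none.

Mod squares: a ≡ -221, b ≡ -190. Check v ∈ {∞, 2, 3, 5, 7, 11, 13, 17, 19}.
v=∞: -221 < 0 and -190 < 0  ⇒  (a,b)_∞ = -1.
v=11: a=11^0·(≡8), b=11^2·(≡6) mod 11; (8|11)=-1, (6|11)=-1; (−1)^{0·2·5}·(-1)^2·(-1)^0 = +1.
v=2: v_2(a)=4, v_2(b)=-3; units ≡ 3, 1 (mod 8); ε·ε+αω+βω = 1·0+4·0+-3·1 ≡ 1  ⇒  (a,b)_2 = -1.
v=13: a=13^1·(≡1), b=13^0·(≡11) mod 13; (1|13)=+1, (11|13)=-1; (−1)^{1·0·6}·(+1)^0·(-1)^1 = -1.
v=3: a=3^8·(≡1), b=3^0·(≡2) mod 3; (1|3)=+1, (2|3)=-1; (−1)^{8·0·1}·(+1)^0·(-1)^8 = +1.
v=7: a=7^-2·(≡3), b=7^0·(≡6) mod 7; (3|7)=-1, (6|7)=-1; (−1)^{-2·0·3}·(-1)^0·(-1)^-2 = +1.
v=19: a=19^-2·(≡11), b=19^1·(≡17) mod 19; (11|19)=+1, (17|19)=+1; (−1)^{-2·1·9}·(+1)^1·(+1)^-2 = +1.
v=17: a=17^1·(≡8), b=17^0·(≡6) mod 17; (8|17)=+1, (6|17)=-1; (−1)^{1·0·8}·(+1)^0·(-1)^1 = -1.
v=5: a=5^0·(≡1), b=5^1·(≡2) mod 5; (1|5)=+1, (2|5)=-1; (−1)^{0·1·2}·(+1)^1·(-1)^0 = +1.
Ram(-221, -190) = {2, 13, 17, ∞}; no ℚ_2-point on the conic.

[2, 13, 17, inf]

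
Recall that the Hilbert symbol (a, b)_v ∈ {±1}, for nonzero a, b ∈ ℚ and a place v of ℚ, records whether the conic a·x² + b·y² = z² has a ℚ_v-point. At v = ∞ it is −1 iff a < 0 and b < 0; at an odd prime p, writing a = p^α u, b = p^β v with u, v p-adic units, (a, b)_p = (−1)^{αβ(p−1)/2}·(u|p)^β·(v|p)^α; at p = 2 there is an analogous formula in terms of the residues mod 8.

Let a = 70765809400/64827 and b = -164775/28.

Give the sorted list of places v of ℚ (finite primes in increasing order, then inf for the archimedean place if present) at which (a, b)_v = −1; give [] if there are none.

Mod squares: a ≡ 858, b ≡ -273. Check v ∈ {∞, 2, 3, 5, 7, 11, 13}.
v=5: a=5^2·(≡3), b=5^2·(≡3) mod 5; (3|5)=-1, (3|5)=-1; (−1)^{2·2·2}·(-1)^2·(-1)^2 = +1.
v=∞: 858 > 0 and -273 < 0  ⇒  (a,b)_∞ = +1.
v=11: a=11^5·(≡4), b=11^0·(≡10) mod 11; (4|11)=+1, (10|11)=-1; (−1)^{5·0·5}·(+1)^0·(-1)^5 = -1.
v=7: a=7^-4·(≡1), b=7^-1·(≡3) mod 7; (1|7)=+1, (3|7)=-1; (−1)^{-4·-1·3}·(+1)^-1·(-1)^-4 = +1.
v=3: a=3^-3·(≡1), b=3^1·(≡2) mod 3; (1|3)=+1, (2|3)=-1; (−1)^{-3·1·1}·(+1)^1·(-1)^-3 = +1.
v=2: v_2(a)=3, v_2(b)=-2; units ≡ 5, 7 (mod 8); ε·ε+αω+βω = 0·1+3·0+-2·1 ≡ 0  ⇒  (a,b)_2 = +1.
v=13: a=13^3·(≡1), b=13^3·(≡8) mod 13; (1|13)=+1, (8|13)=-1; (−1)^{3·3·6}·(+1)^3·(-1)^3 = -1.
Ram(858, -273) = {11, 13}; no ℚ_11-point on the conic.

[11, 13]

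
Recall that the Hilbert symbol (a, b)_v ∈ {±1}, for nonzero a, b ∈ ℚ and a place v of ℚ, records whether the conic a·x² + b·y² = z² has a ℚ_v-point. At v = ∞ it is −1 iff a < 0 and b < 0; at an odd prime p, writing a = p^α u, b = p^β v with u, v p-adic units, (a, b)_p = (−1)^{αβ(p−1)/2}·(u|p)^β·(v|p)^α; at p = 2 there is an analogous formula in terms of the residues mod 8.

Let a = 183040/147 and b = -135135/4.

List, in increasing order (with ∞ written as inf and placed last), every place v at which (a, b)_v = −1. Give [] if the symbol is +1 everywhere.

[5, 7, 11, 13]

(a, b) ≡ (2145, -15015) mod (ℚ^×)²; places V = {2, 3, 5, 7, 11, 13, ∞}.
(a,b)_∞: sgn(2145)=+, sgn(-15015)=−, so +1.
(a,b)_5: α=1, u≡4; β=1, v≡2 (mod 5); (4|5)=+1, (2|5)=-1; sign (−1)^0·+1^1·-1^1 = -1.
(a,b)_13: α=1, u≡10; β=1, v≡11 (mod 13); (10|13)=+1, (11|13)=-1; sign (−1)^0·+1^1·-1^1 = -1.
(a,b)_2: α=8, β=-2; u≡1, v≡1 (mod 8); ε(u)ε(v)=0·0, αω(v)=8·0, βω(u)=-2·0; sum ≡ 0  ⇒  +1.
(a,b)_11: α=1, u≡2; β=1, v≡6 (mod 11); (2|11)=-1, (6|11)=-1; sign (−1)^1·-1^1·-1^1 = -1.
(a,b)_7: α=-2, u≡6; β=1, v≡2 (mod 7); (6|7)=-1, (2|7)=+1; sign (−1)^0·-1^1·+1^-2 = -1.
(a,b)_3: α=-1, u≡1; β=3, v≡2 (mod 3); (1|3)=+1, (2|3)=-1; sign (−1)^1·+1^3·-1^-1 = +1.
(2145, -15015 / ℚ) ramifies at {5, 7, 11, 13}: a division algebra.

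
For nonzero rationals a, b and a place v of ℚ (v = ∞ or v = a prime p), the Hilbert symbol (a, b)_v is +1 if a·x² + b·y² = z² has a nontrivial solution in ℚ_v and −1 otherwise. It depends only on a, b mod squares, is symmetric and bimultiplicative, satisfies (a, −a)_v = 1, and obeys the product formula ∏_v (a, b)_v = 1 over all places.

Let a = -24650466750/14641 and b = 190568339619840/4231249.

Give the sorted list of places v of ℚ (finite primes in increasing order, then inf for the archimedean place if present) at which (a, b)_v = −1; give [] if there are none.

Mod squares: a ≡ -30, b ≡ 65. Check v ∈ {∞, 2, 3, 5, 7, 11, 13, 17}.
v=5: a=5^3·(≡1), b=5^1·(≡2) mod 5; (1|5)=+1, (2|5)=-1; (−1)^{3·1·2}·(+1)^1·(-1)^3 = -1.
v=11: a=11^-4·(≡3), b=11^-4·(≡2) mod 11; (3|11)=+1, (2|11)=-1; (−1)^{-4·-4·5}·(+1)^-4·(-1)^-4 = +1.
v=13: a=13^2·(≡10), b=13^3·(≡6) mod 13; (10|13)=+1, (6|13)=-1; (−1)^{2·3·6}·(+1)^3·(-1)^2 = +1.
v=∞: -30 < 0 and 65 > 0  ⇒  (a,b)_∞ = +1.
v=7: a=7^4·(≡6), b=7^6·(≡2) mod 7; (6|7)=-1, (2|7)=+1; (−1)^{4·6·3}·(-1)^6·(+1)^4 = +1.
v=2: v_2(a)=1, v_2(b)=14; units ≡ 1, 1 (mod 8); ε·ε+αω+βω = 0·0+1·0+14·0 ≡ 0  ⇒  (a,b)_2 = +1.
v=17: a=17^0·(≡9), b=17^-2·(≡12) mod 17; (9|17)=+1, (12|17)=-1; (−1)^{0·-2·8}·(+1)^-2·(-1)^0 = +1.
v=3: a=3^5·(≡2), b=3^2·(≡2) mod 3; (2|3)=-1, (2|3)=-1; (−1)^{5·2·1}·(-1)^2·(-1)^5 = -1.
|Ram(-30, 65)| = 2, even; anisotropic at {3, 5}.

[3, 5]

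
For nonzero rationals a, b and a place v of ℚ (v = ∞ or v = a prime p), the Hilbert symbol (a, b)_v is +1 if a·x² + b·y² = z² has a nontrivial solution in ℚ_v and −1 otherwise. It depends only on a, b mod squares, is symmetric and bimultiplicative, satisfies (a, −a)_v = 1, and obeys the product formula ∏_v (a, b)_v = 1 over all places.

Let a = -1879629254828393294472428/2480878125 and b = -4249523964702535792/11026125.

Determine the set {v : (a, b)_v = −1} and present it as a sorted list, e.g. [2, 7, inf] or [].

[7, 17, 23, inf]

(a, b) ≡ (-12302815, -424235) mod (ℚ^×)²; places V = {2, 3, 5, 7, 11, 13, 17, 19, 23, 29, 31, ∞}.
(a,b)_17: α=1, u≡7; β=1, v≡9 (mod 17); (7|17)=-1, (9|17)=+1; sign (−1)^0·-1^1·+1^1 = -1.
(a,b)_31: α=1, u≡7; β=1, v≡12 (mod 31); (7|31)=+1, (12|31)=-1; sign (−1)^1·+1^1·-1^1 = +1.
(a,b)_3: α=-8, u≡2; β=-6, v≡1 (mod 3); (2|3)=-1, (1|3)=+1; sign (−1)^0·-1^-6·+1^-8 = +1.
(a,b)_2: α=2, β=4; u≡1, v≡5 (mod 8); ε(u)ε(v)=0·0, αω(v)=2·1, βω(u)=4·0; sum ≡ 0  ⇒  +1.
(a,b)_7: α=1, u≡1; β=1, v≡1 (mod 7); (1|7)=+1, (1|7)=+1; sign (−1)^1·+1^1·+1^1 = -1.
(a,b)_23: α=1, u≡13; β=1, v≡12 (mod 23); (13|23)=+1, (12|23)=+1; sign (−1)^1·+1^1·+1^1 = -1.
(a,b)_∞: sgn(-12302815)=−, sgn(-424235)=−, so -1.
(a,b)_19: α=6, u≡14; β=4, v≡16 (mod 19); (14|19)=-1, (16|19)=+1; sign (−1)^0·-1^4·+1^6 = +1.
(a,b)_11: α=-2, u≡1; β=-2, v≡2 (mod 11); (1|11)=+1, (2|11)=-1; sign (−1)^0·+1^-2·-1^-2 = +1.
(a,b)_5: α=-5, u≡2; β=-3, v≡2 (mod 5); (2|5)=-1, (2|5)=-1; sign (−1)^0·-1^-3·-1^-5 = +1.
(a,b)_13: α=6, u≡8; β=4, v≡6 (mod 13); (8|13)=-1, (6|13)=-1; sign (−1)^0·-1^4·-1^6 = +1.
(a,b)_29: α=3, u≡16; β=2, v≡6 (mod 29); (16|29)=+1, (6|29)=+1; sign (−1)^0·+1^2·+1^3 = +1.
(-12302815, -424235 / ℚ) ramifies at {7, 17, 23, ∞}: a division algebra.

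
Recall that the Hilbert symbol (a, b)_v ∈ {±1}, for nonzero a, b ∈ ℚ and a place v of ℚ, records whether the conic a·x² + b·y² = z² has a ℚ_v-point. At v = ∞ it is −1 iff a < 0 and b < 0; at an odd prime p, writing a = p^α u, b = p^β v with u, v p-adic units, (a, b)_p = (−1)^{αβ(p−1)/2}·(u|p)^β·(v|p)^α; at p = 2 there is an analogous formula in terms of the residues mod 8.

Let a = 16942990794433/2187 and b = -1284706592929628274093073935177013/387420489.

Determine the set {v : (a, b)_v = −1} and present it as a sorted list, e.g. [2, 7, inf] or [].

[2, 3, 23, 41, 43, 47]

(a, b) ≡ (62891499, -253) mod (ℚ^×)²; places V = {2, 3, 7, 11, 19, 23, 29, 31, 41, 43, 47, ∞}.
(a,b)_7: α=0, u≡6; β=2, v≡6 (mod 7); (6|7)=-1, (6|7)=-1; sign (−1)^0·-1^2·-1^0 = +1.
(a,b)_3: α=-7, u≡1; β=-18, v≡2 (mod 3); (1|3)=+1, (2|3)=-1; sign (−1)^0·+1^-18·-1^-7 = -1.
(a,b)_19: α=0, u≡7; β=2, v≡3 (mod 19); (7|19)=+1, (3|19)=-1; sign (−1)^0·+1^2·-1^0 = +1.
(a,b)_41: α=1, u≡13; β=2, v≡15 (mod 41); (13|41)=-1, (15|41)=-1; sign (−1)^0·-1^2·-1^1 = -1.
(a,b)_2: α=0, β=0; u≡3, v≡3 (mod 8); ε(u)ε(v)=1·1, αω(v)=0·1, βω(u)=0·1; sum ≡ 1  ⇒  -1.
(a,b)_∞: sgn(62891499)=+, sgn(-253)=−, so +1.
(a,b)_43: α=1, u≡8; β=2, v≡8 (mod 43); (8|43)=-1, (8|43)=-1; sign (−1)^0·-1^2·-1^1 = -1.
(a,b)_29: α=2, u≡27; β=4, v≡15 (mod 29); (27|29)=-1, (15|29)=-1; sign (−1)^0·-1^4·-1^2 = +1.
(a,b)_23: α=1, u≡8; β=3, v≡13 (mod 23); (8|23)=+1, (13|23)=+1; sign (−1)^1·+1^3·+1^1 = -1.
(a,b)_47: α=1, u≡28; β=2, v≡41 (mod 47); (28|47)=+1, (41|47)=-1; sign (−1)^0·+1^2·-1^1 = -1.
(a,b)_31: α=2, u≡25; β=4, v≡6 (mod 31); (25|31)=+1, (6|31)=-1; sign (−1)^0·+1^4·-1^2 = +1.
(a,b)_11: α=1, u≡9; β=3, v≡10 (mod 11); (9|11)=+1, (10|11)=-1; sign (−1)^1·+1^3·-1^1 = +1.
(62891499, -253 / ℚ) ramifies at {2, 3, 23, 41, 43, 47}: a division algebra.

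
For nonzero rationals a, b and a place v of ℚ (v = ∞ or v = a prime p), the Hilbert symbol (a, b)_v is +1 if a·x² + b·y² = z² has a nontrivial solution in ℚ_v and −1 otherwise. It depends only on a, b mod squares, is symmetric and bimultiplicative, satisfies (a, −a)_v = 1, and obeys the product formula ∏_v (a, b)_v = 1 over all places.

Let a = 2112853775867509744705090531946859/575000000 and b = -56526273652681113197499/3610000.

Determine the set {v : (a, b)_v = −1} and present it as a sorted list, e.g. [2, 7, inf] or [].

[17, 41]

(a, b) ≡ (18387557, -11) mod (ℚ^×)²; places V = {2, 3, 5, 11, 17, 19, 23, 31, 37, 41, ∞}.
(a,b)_41: α=3, u≡11; β=4, v≡19 (mod 41); (11|41)=-1, (19|41)=-1; sign (−1)^0·-1^4·-1^3 = -1.
(a,b)_11: α=4, u≡5; β=1, v≡7 (mod 11); (5|11)=+1, (7|11)=-1; sign (−1)^0·+1^1·-1^4 = +1.
(a,b)_5: α=-8, u≡2; β=-4, v≡1 (mod 5); (2|5)=-1, (1|5)=+1; sign (−1)^0·-1^-4·+1^-8 = +1.
(a,b)_37: α=3, u≡18; β=2, v≡28 (mod 37); (18|37)=-1, (28|37)=+1; sign (−1)^0·-1^2·+1^3 = +1.
(a,b)_∞: sgn(18387557)=+, sgn(-11)=−, so +1.
(a,b)_31: α=3, u≡24; β=2, v≡4 (mod 31); (24|31)=-1, (4|31)=+1; sign (−1)^0·-1^2·+1^3 = +1.
(a,b)_2: α=-6, β=-4; u≡5, v≡5 (mod 8); ε(u)ε(v)=0·0, αω(v)=-6·1, βω(u)=-4·1; sum ≡ 0  ⇒  +1.
(a,b)_3: α=24, u≡2; β=14, v≡1 (mod 3); (2|3)=-1, (1|3)=+1; sign (−1)^0·-1^14·+1^24 = +1.
(a,b)_19: α=0, u≡13; β=-2, v≡8 (mod 19); (13|19)=-1, (8|19)=-1; sign (−1)^0·-1^-2·-1^0 = +1.
(a,b)_17: α=3, u≡16; β=2, v≡5 (mod 17); (16|17)=+1, (5|17)=-1; sign (−1)^0·+1^2·-1^3 = -1.
(a,b)_23: α=-1, u≡9; β=0, v≡9 (mod 23); (9|23)=+1, (9|23)=+1; sign (−1)^0·+1^0·+1^-1 = +1.
Ram(18387557, -11) = {17, 41}; no ℚ_17-point on the conic.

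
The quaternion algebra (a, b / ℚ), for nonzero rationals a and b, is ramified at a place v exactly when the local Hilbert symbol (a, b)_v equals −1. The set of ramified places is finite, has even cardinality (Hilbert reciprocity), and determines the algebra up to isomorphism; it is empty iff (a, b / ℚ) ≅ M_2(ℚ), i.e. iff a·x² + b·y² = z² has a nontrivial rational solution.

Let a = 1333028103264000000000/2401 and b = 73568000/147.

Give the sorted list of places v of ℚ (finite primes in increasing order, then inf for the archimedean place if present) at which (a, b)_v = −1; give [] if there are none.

(a, b) ≡ (3135, 285) mod (ℚ^×)²; places V = {2, 3, 5, 7, 11, 13, 19, ∞}.
(a,b)_11: α=3, u≡7; β=2, v≡2 (mod 11); (7|11)=-1, (2|11)=-1; sign (−1)^0·-1^2·-1^3 = -1.
(a,b)_13: α=2, u≡8; β=0, v≡3 (mod 13); (8|13)=-1, (3|13)=+1; sign (−1)^0·-1^0·+1^2 = +1.
(a,b)_19: α=3, u≡8; β=1, v≡2 (mod 19); (8|19)=-1, (2|19)=-1; sign (−1)^1·-1^1·-1^3 = -1.
(a,b)_∞: sgn(3135)=+, sgn(285)=+, so +1.
(a,b)_3: α=3, u≡1; β=-1, v≡2 (mod 3); (1|3)=+1, (2|3)=-1; sign (−1)^1·+1^-1·-1^3 = +1.
(a,b)_7: α=-4, u≡3; β=-2, v≡3 (mod 7); (3|7)=-1, (3|7)=-1; sign (−1)^0·-1^-2·-1^-4 = +1.
(a,b)_2: α=14, β=8; u≡7, v≡5 (mod 8); ε(u)ε(v)=1·0, αω(v)=14·1, βω(u)=8·0; sum ≡ 0  ⇒  +1.
(a,b)_5: α=9, u≡3; β=3, v≡2 (mod 5); (3|5)=-1, (2|5)=-1; sign (−1)^0·-1^3·-1^9 = +1.
(3135, 285 / ℚ) ramifies at {11, 19}: a division algebra.

[11, 19]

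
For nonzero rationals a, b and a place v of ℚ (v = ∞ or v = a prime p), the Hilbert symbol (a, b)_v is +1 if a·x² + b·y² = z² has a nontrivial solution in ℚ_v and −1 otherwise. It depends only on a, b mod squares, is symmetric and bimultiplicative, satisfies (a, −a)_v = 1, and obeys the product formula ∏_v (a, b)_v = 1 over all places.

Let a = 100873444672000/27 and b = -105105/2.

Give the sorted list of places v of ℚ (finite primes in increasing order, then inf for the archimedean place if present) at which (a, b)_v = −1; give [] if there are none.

[3, 13]

Mod squares: a ≡ 390, b ≡ -4290. Check v ∈ {∞, 2, 3, 5, 7, 11, 13}.
v=2: v_2(a)=9, v_2(b)=-1; units ≡ 3, 7 (mod 8); ε·ε+αω+βω = 1·1+9·0+-1·1 ≡ 0  ⇒  (a,b)_2 = +1.
v=13: a=13^3·(≡4), b=13^1·(≡7) mod 13; (4|13)=+1, (7|13)=-1; (−1)^{3·1·6}·(+1)^1·(-1)^3 = -1.
v=7: a=7^2·(≡3), b=7^2·(≡2) mod 7; (3|7)=-1, (2|7)=+1; (−1)^{2·2·3}·(-1)^2·(+1)^2 = +1.
v=3: a=3^-3·(≡1), b=3^1·(≡1) mod 3; (1|3)=+1, (1|3)=+1; (−1)^{-3·1·1}·(+1)^1·(+1)^-3 = -1.
v=11: a=11^4·(≡5), b=11^1·(≡2) mod 11; (5|11)=+1, (2|11)=-1; (−1)^{4·1·5}·(+1)^1·(-1)^4 = +1.
v=5: a=5^3·(≡3), b=5^1·(≡2) mod 5; (3|5)=-1, (2|5)=-1; (−1)^{3·1·2}·(-1)^1·(-1)^3 = +1.
v=∞: 390 > 0 and -4290 < 0  ⇒  (a,b)_∞ = +1.
(390, -4290 / ℚ) ramifies at {3, 13}: a division algebra.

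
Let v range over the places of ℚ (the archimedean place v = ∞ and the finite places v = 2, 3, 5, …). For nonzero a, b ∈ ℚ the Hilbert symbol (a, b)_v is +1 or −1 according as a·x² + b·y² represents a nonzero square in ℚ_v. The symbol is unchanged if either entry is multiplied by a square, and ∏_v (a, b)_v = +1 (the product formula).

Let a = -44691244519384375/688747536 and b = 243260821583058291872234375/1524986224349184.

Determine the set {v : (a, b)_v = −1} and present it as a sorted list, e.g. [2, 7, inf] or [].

(a, b) ≡ (-1615, 407) mod (ℚ^×)²; places V = {2, 3, 5, 7, 11, 13, 17, 19, 31, 37, 47, ∞}.
(a,b)_7: α=0, u≡4; β=2, v≡4 (mod 7); (4|7)=+1, (4|7)=+1; sign (−1)^0·+1^2·+1^0 = +1.
(a,b)_5: α=5, u≡2; β=6, v≡2 (mod 5); (2|5)=-1, (2|5)=-1; sign (−1)^0·-1^6·-1^5 = -1.
(a,b)_∞: sgn(-1615)=−, sgn(407)=+, so +1.
(a,b)_31: α=0, u≡4; β=-2, v≡18 (mod 31); (4|31)=+1, (18|31)=+1; sign (−1)^0·+1^-2·+1^0 = +1.
(a,b)_19: α=1, u≡13; β=2, v≡2 (mod 19); (13|19)=-1, (2|19)=-1; sign (−1)^0·-1^2·-1^1 = -1.
(a,b)_3: α=-16, u≡2; β=-18, v≡2 (mod 3); (2|3)=-1, (2|3)=-1; sign (−1)^0·-1^-18·-1^-16 = +1.
(a,b)_13: α=0, u≡4; β=2, v≡4 (mod 13); (4|13)=+1, (4|13)=+1; sign (−1)^0·+1^2·+1^0 = +1.
(a,b)_37: α=2, u≡22; β=3, v≡34 (mod 37); (22|37)=-1, (34|37)=+1; sign (−1)^0·-1^3·+1^2 = -1.
(a,b)_47: α=2, u≡30; β=2, v≡46 (mod 47); (30|47)=-1, (46|47)=-1; sign (−1)^0·-1^2·-1^2 = +1.
(a,b)_11: α=4, u≡10; β=5, v≡3 (mod 11); (10|11)=-1, (3|11)=+1; sign (−1)^0·-1^5·+1^4 = -1.
(a,b)_17: α=1, u≡12; β=2, v≡8 (mod 17); (12|17)=-1, (8|17)=+1; sign (−1)^0·-1^2·+1^1 = +1.
(a,b)_2: α=-4, β=-12; u≡1, v≡7 (mod 8); ε(u)ε(v)=0·1, αω(v)=-4·0, βω(u)=-12·0; sum ≡ 0  ⇒  +1.
(-1615, 407 / ℚ) ramifies at {5, 11, 19, 37}: a division algebra.

[5, 11, 19, 37]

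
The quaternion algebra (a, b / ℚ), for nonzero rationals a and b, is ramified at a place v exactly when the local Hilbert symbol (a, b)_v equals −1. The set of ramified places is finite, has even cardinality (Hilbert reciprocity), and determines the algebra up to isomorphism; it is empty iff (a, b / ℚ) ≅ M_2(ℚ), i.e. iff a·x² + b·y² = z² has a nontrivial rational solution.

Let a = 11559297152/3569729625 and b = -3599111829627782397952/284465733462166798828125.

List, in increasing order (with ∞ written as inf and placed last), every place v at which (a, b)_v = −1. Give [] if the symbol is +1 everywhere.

(a, b) ≡ (770, -110) mod (ℚ^×)²; places V = {2, 3, 5, 7, 11, 13, 17, 29, 43, ∞}.
(a,b)_3: α=-2, u≡2; β=-6, v≡1 (mod 3); (2|3)=-1, (1|3)=+1; sign (−1)^0·-1^-6·+1^-2 = +1.
(a,b)_∞: sgn(770)=+, sgn(-110)=−, so +1.
(a,b)_11: α=-1, u≡5; β=3, v≡4 (mod 11); (5|11)=+1, (4|11)=+1; sign (−1)^1·+1^3·+1^-1 = -1.
(a,b)_43: α=2, u≡7; β=4, v≡29 (mod 43); (7|43)=-1, (29|43)=-1; sign (−1)^0·-1^4·-1^2 = +1.
(a,b)_13: α=2, u≡3; β=0, v≡7 (mod 13); (3|13)=+1, (7|13)=-1; sign (−1)^0·+1^0·-1^2 = +1.
(a,b)_5: α=-3, u≡1; β=-9, v≡3 (mod 5); (1|5)=+1, (3|5)=-1; sign (−1)^0·+1^-9·-1^-3 = -1.
(a,b)_29: α=-2, u≡4; β=-4, v≡13 (mod 29); (4|29)=+1, (13|29)=+1; sign (−1)^0·+1^-4·+1^-2 = +1.
(a,b)_7: α=-3, u≡3; β=-10, v≡1 (mod 7); (3|7)=-1, (1|7)=+1; sign (−1)^0·-1^-10·+1^-3 = +1.
(a,b)_17: α=2, u≡7; β=6, v≡9 (mod 17); (7|17)=-1, (9|17)=+1; sign (−1)^0·-1^6·+1^2 = +1.
(a,b)_2: α=7, β=15; u≡1, v≡1 (mod 8); ε(u)ε(v)=0·0, αω(v)=7·0, βω(u)=15·0; sum ≡ 0  ⇒  +1.
Ram(770, -110) = {5, 11}; no ℚ_5-point on the conic.

[5, 11]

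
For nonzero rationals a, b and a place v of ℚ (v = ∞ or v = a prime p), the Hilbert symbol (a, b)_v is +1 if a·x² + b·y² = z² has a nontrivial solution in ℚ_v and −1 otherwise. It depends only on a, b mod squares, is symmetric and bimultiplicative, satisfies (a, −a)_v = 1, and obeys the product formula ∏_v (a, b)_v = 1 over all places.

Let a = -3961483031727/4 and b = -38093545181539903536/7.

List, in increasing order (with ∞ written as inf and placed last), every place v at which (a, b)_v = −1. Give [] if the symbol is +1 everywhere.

[7, 29, 31, inf]

Mod squares: a ≡ -11687, b ≡ -133. Check v ∈ {∞, 2, 3, 7, 13, 17, 19, 29, 31}.
v=13: a=13^1·(≡2), b=13^2·(≡9) mod 13; (2|13)=-1, (9|13)=+1; (−1)^{1·2·6}·(-1)^2·(+1)^1 = +1.
v=19: a=19^4·(≡1), b=19^5·(≡10) mod 19; (1|19)=+1, (10|19)=-1; (−1)^{4·5·9}·(+1)^5·(-1)^4 = +1.
v=7: a=7^0·(≡6), b=7^-1·(≡2) mod 7; (6|7)=-1, (2|7)=+1; (−1)^{0·-1·3}·(-1)^-1·(+1)^0 = -1.
v=29: a=29^1·(≡12), b=29^2·(≡10) mod 29; (12|29)=-1, (10|29)=-1; (−1)^{1·2·14}·(-1)^2·(-1)^1 = -1.
v=17: a=17^2·(≡1), b=17^4·(≡3) mod 17; (1|17)=+1, (3|17)=-1; (−1)^{2·4·8}·(+1)^4·(-1)^2 = +1.
v=2: v_2(a)=-2, v_2(b)=4; units ≡ 1, 3 (mod 8); ε·ε+αω+βω = 0·1+-2·1+4·0 ≡ 0  ⇒  (a,b)_2 = +1.
v=31: a=31^1·(≡12), b=31^0·(≡6) mod 31; (12|31)=-1, (6|31)=-1; (−1)^{1·0·15}·(-1)^0·(-1)^1 = -1.
v=3: a=3^2·(≡1), b=3^4·(≡2) mod 3; (1|3)=+1, (2|3)=-1; (−1)^{2·4·1}·(+1)^4·(-1)^2 = +1.
v=∞: -11687 < 0 and -133 < 0  ⇒  (a,b)_∞ = -1.
|Ram(-11687, -133)| = 4, even; anisotropic at {7, 29, 31, ∞}.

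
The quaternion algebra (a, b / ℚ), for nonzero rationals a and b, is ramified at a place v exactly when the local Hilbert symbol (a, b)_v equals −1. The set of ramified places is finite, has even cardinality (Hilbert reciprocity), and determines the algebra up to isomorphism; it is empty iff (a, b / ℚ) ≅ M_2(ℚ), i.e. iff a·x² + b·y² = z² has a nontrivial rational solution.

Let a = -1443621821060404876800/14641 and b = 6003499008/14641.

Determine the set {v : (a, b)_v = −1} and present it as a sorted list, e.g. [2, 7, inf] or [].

(a, b) ≡ (-77142, 1465698) mod (ℚ^×)²; places V = {2, 3, 5, 7, 11, 13, 19, 23, 43, ∞}.
(a,b)_∞: sgn(-77142)=−, sgn(1465698)=+, so +1.
(a,b)_2: α=9, β=13; u≡5, v≡1 (mod 8); ε(u)ε(v)=0·0, αω(v)=9·0, βω(u)=13·1; sum ≡ 1  ⇒  -1.
(a,b)_13: α=3, u≡6; β=1, v≡12 (mod 13); (6|13)=-1, (12|13)=+1; sign (−1)^0·-1^1·+1^3 = -1.
(a,b)_5: α=2, u≡3; β=0, v≡3 (mod 5); (3|5)=-1, (3|5)=-1; sign (−1)^0·-1^0·-1^2 = +1.
(a,b)_11: α=-4, u≡3; β=-4, v≡1 (mod 11); (3|11)=+1, (1|11)=+1; sign (−1)^0·+1^-4·+1^-4 = +1.
(a,b)_23: α=3, u≡4; β=1, v≡6 (mod 23); (4|23)=+1, (6|23)=+1; sign (−1)^1·+1^1·+1^3 = -1.
(a,b)_3: α=1, u≡2; β=1, v≡1 (mod 3); (2|3)=-1, (1|3)=+1; sign (−1)^1·-1^1·+1^1 = +1.
(a,b)_7: α=2, u≡5; β=0, v≡6 (mod 7); (5|7)=-1, (6|7)=-1; sign (−1)^0·-1^0·-1^2 = +1.
(a,b)_19: α=2, u≡7; β=1, v≡2 (mod 19); (7|19)=+1, (2|19)=-1; sign (−1)^0·+1^1·-1^2 = +1.
(a,b)_43: α=3, u≡2; β=1, v≡28 (mod 43); (2|43)=-1, (28|43)=-1; sign (−1)^1·-1^1·-1^3 = -1.
(-77142, 1465698 / ℚ) ramifies at {2, 13, 23, 43}: a division algebra.

[2, 13, 23, 43]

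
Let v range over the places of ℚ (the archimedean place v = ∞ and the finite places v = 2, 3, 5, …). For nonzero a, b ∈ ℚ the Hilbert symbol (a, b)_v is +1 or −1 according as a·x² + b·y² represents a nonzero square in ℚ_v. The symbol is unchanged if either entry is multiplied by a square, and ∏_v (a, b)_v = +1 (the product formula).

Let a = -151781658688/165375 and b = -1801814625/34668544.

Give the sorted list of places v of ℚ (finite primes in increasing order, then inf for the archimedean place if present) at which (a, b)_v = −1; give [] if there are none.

[5, 13, 17, inf]

Mod squares: a ≡ -53295, b ≡ -65. Check v ∈ {∞, 2, 3, 5, 7, 11, 13, 17, 19, 23, 43}.
v=5: a=5^-3·(≡4), b=5^3·(≡2) mod 5; (4|5)=+1, (2|5)=-1; (−1)^{-3·3·2}·(+1)^3·(-1)^-3 = -1.
v=23: a=23^0·(≡20), b=23^-2·(≡12) mod 23; (20|23)=-1, (12|23)=+1; (−1)^{0·-2·11}·(-1)^-2·(+1)^0 = +1.
v=13: a=13^0·(≡8), b=13^3·(≡6) mod 13; (8|13)=-1, (6|13)=-1; (−1)^{0·3·6}·(-1)^3·(-1)^0 = -1.
v=17: a=17^1·(≡14), b=17^0·(≡12) mod 17; (14|17)=-1, (12|17)=-1; (−1)^{1·0·8}·(-1)^0·(-1)^1 = -1.
v=∞: -53295 < 0 and -65 < 0  ⇒  (a,b)_∞ = -1.
v=3: a=3^-3·(≡1), b=3^8·(≡1) mod 3; (1|3)=+1, (1|3)=+1; (−1)^{-3·8·1}·(+1)^8·(+1)^-3 = +1.
v=19: a=19^3·(≡7), b=19^0·(≡11) mod 19; (7|19)=+1, (11|19)=+1; (−1)^{3·0·9}·(+1)^0·(+1)^3 = +1.
v=2: v_2(a)=6, v_2(b)=-16; units ≡ 1, 7 (mod 8); ε·ε+αω+βω = 0·1+6·0+-16·0 ≡ 0  ⇒  (a,b)_2 = +1.
v=7: a=7^-2·(≡5), b=7^0·(≡5) mod 7; (5|7)=-1, (5|7)=-1; (−1)^{-2·0·3}·(-1)^0·(-1)^-2 = +1.
v=43: a=43^2·(≡31), b=43^0·(≡11) mod 43; (31|43)=+1, (11|43)=+1; (−1)^{2·0·21}·(+1)^0·(+1)^2 = +1.
v=11: a=11^1·(≡6), b=11^0·(≡3) mod 11; (6|11)=-1, (3|11)=+1; (−1)^{1·0·5}·(-1)^0·(+1)^1 = +1.
Ram(-53295, -65) = {5, 13, 17, ∞}; no ℚ_5-point on the conic.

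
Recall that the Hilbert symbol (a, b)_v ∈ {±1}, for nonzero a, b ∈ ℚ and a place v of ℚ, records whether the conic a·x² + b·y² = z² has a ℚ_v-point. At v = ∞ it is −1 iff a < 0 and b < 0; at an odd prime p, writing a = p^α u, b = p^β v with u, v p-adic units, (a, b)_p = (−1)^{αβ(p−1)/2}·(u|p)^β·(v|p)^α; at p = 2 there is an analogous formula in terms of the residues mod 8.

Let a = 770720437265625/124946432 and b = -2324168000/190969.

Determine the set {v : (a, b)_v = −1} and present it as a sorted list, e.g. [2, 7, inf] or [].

Mod squares: a ≡ 770, b ≡ -5. Check v ∈ {∞, 2, 3, 5, 7, 11, 13, 19, 23}.
v=2: v_2(a)=-11, v_2(b)=6; units ≡ 1, 3 (mod 8); ε·ε+αω+βω = 0·1+-11·1+6·0 ≡ 1  ⇒  (a,b)_2 = -1.
v=3: a=3^2·(≡2), b=3^0·(≡1) mod 3; (2|3)=-1, (1|3)=+1; (−1)^{2·0·1}·(-1)^0·(+1)^2 = +1.
v=11: a=11^3·(≡5), b=11^2·(≡10) mod 11; (5|11)=+1, (10|11)=-1; (−1)^{3·2·5}·(+1)^2·(-1)^3 = -1.
v=5: a=5^7·(≡1), b=5^3·(≡4) mod 5; (1|5)=+1, (4|5)=+1; (−1)^{7·3·2}·(+1)^3·(+1)^7 = +1.
v=23: a=23^0·(≡11), b=23^-2·(≡2) mod 23; (11|23)=-1, (2|23)=+1; (−1)^{0·-2·11}·(-1)^-2·(+1)^0 = +1.
v=19: a=19^-2·(≡12), b=19^-2·(≡10) mod 19; (12|19)=-1, (10|19)=-1; (−1)^{-2·-2·9}·(-1)^-2·(-1)^-2 = +1.
v=13: a=13^-2·(≡3), b=13^0·(≡11) mod 13; (3|13)=+1, (11|13)=-1; (−1)^{-2·0·6}·(+1)^0·(-1)^-2 = +1.
v=∞: 770 > 0 and -5 < 0  ⇒  (a,b)_∞ = +1.
v=7: a=7^7·(≡5), b=7^4·(≡1) mod 7; (5|7)=-1, (1|7)=+1; (−1)^{7·4·3}·(-1)^4·(+1)^7 = +1.
|Ram(770, -5)| = 2, even; anisotropic at {2, 11}.

[2, 11]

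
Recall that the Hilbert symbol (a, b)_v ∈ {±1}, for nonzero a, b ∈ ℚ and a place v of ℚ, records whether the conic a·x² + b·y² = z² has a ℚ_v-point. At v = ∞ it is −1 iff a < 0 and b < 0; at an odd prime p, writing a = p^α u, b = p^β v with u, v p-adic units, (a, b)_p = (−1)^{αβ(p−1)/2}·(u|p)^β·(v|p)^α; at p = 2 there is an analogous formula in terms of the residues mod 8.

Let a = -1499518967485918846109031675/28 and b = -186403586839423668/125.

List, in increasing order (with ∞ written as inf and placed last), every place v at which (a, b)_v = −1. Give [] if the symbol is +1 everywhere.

[2, 3, 13, inf]

Mod squares: a ≡ -119301, b ≡ -13585. Check v ∈ {∞, 2, 3, 5, 7, 11, 13, 19, 23}.
v=5: a=5^2·(≡1), b=5^-3·(≡2) mod 5; (1|5)=+1, (2|5)=-1; (−1)^{2·-3·2}·(+1)^-3·(-1)^2 = +1.
v=23: a=23^3·(≡22), b=23^2·(≡13) mod 23; (22|23)=-1, (13|23)=+1; (−1)^{3·2·11}·(-1)^2·(+1)^3 = +1.
v=∞: -119301 < 0 and -13585 < 0  ⇒  (a,b)_∞ = -1.
v=2: v_2(a)=-2, v_2(b)=2; units ≡ 3, 7 (mod 8); ε·ε+αω+βω = 1·1+-2·0+2·1 ≡ 1  ⇒  (a,b)_2 = -1.
v=3: a=3^21·(≡1), b=3^12·(≡2) mod 3; (1|3)=+1, (2|3)=-1; (−1)^{21·12·1}·(+1)^12·(-1)^21 = -1.
v=11: a=11^4·(≡3), b=11^1·(≡8) mod 11; (3|11)=+1, (8|11)=-1; (−1)^{4·1·5}·(+1)^1·(-1)^4 = +1.
v=19: a=19^5·(≡13), b=19^3·(≡7) mod 19; (13|19)=-1, (7|19)=+1; (−1)^{5·3·9}·(-1)^3·(+1)^5 = +1.
v=13: a=13^1·(≡10), b=13^3·(≡7) mod 13; (10|13)=+1, (7|13)=-1; (−1)^{1·3·6}·(+1)^3·(-1)^1 = -1.
v=7: a=7^-1·(≡2), b=7^0·(≡1) mod 7; (2|7)=+1, (1|7)=+1; (−1)^{-1·0·3}·(+1)^0·(+1)^-1 = +1.
(-119301, -13585 / ℚ) ramifies at {2, 3, 13, ∞}: a division algebra.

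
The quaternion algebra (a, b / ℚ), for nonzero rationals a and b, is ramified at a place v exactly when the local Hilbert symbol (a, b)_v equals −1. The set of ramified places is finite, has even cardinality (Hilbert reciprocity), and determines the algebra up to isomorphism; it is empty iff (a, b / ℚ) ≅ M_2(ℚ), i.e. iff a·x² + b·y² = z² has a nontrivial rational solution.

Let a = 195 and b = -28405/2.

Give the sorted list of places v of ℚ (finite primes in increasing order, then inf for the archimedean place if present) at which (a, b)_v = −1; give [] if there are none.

(a, b) ≡ (195, -56810) mod (ℚ^×)²; places V = {2, 3, 5, 13, 19, 23, ∞}.
(a,b)_2: α=0, β=-1; u≡3, v≡3 (mod 8); ε(u)ε(v)=1·1, αω(v)=0·1, βω(u)=-1·1; sum ≡ 0  ⇒  +1.
(a,b)_∞: sgn(195)=+, sgn(-56810)=−, so +1.
(a,b)_3: α=1, u≡2; β=0, v≡1 (mod 3); (2|3)=-1, (1|3)=+1; sign (−1)^0·-1^0·+1^1 = +1.
(a,b)_19: α=0, u≡5; β=1, v≡3 (mod 19); (5|19)=+1, (3|19)=-1; sign (−1)^0·+1^1·-1^0 = +1.
(a,b)_13: α=1, u≡2; β=1, v≡6 (mod 13); (2|13)=-1, (6|13)=-1; sign (−1)^0·-1^1·-1^1 = +1.
(a,b)_5: α=1, u≡4; β=1, v≡2 (mod 5); (4|5)=+1, (2|5)=-1; sign (−1)^0·+1^1·-1^1 = -1.
(a,b)_23: α=0, u≡11; β=1, v≡15 (mod 23); (11|23)=-1, (15|23)=-1; sign (−1)^0·-1^1·-1^0 = -1.
|Ram(195, -56810)| = 2, even; anisotropic at {5, 23}.

[5, 23]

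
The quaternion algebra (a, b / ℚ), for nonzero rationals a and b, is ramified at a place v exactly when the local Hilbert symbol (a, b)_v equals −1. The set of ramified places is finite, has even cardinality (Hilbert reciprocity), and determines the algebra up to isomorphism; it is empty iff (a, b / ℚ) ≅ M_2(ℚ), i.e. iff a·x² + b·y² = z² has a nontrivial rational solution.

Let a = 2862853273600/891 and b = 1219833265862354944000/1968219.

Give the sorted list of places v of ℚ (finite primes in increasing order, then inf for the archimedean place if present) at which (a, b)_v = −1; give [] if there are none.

[2, 29]

Mod squares: a ≡ 731786, b ≡ 83435. Check v ∈ {∞, 2, 3, 5, 11, 17, 29, 31, 37, 41, 47}.
v=37: a=37^1·(≡24), b=37^1·(≡18) mod 37; (24|37)=-1, (18|37)=-1; (−1)^{1·1·18}·(-1)^1·(-1)^1 = +1.
v=11: a=11^-1·(≡3), b=11^-1·(≡8) mod 11; (3|11)=+1, (8|11)=-1; (−1)^{-1·-1·5}·(+1)^-1·(-1)^-1 = +1.
v=3: a=3^-4·(≡2), b=3^-4·(≡2) mod 3; (2|3)=-1, (2|3)=-1; (−1)^{-4·-4·1}·(-1)^-4·(-1)^-4 = +1.
v=5: a=5^2·(≡4), b=5^3·(≡3) mod 5; (4|5)=+1, (3|5)=-1; (−1)^{2·3·2}·(+1)^3·(-1)^2 = +1.
v=29: a=29^1·(≡1), b=29^2·(≡11) mod 29; (1|29)=+1, (11|29)=-1; (−1)^{1·2·14}·(+1)^2·(-1)^1 = -1.
v=47: a=47^0·(≡30), b=47^-2·(≡45) mod 47; (30|47)=-1, (45|47)=-1; (−1)^{0·-2·23}·(-1)^-2·(-1)^0 = +1.
v=∞: 731786 > 0 and 83435 > 0  ⇒  (a,b)_∞ = +1.
v=17: a=17^0·(≡15), b=17^2·(≡2) mod 17; (15|17)=+1, (2|17)=+1; (−1)^{0·2·8}·(+1)^2·(+1)^0 = +1.
v=41: a=41^2·(≡21), b=41^3·(≡24) mod 41; (21|41)=+1, (24|41)=-1; (−1)^{2·3·20}·(+1)^3·(-1)^2 = +1.
v=2: v_2(a)=11, v_2(b)=14; units ≡ 5, 3 (mod 8); ε·ε+αω+βω = 0·1+11·1+14·1 ≡ 1  ⇒  (a,b)_2 = -1.
v=31: a=31^1·(≡29), b=31^2·(≡16) mod 31; (29|31)=-1, (16|31)=+1; (−1)^{1·2·15}·(-1)^2·(+1)^1 = +1.
|Ram(731786, 83435)| = 2, even; anisotropic at {2, 29}.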